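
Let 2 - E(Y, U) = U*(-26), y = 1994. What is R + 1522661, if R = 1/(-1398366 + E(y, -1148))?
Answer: 2174682712131/1428212 ≈ 1.5227e+6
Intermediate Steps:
E(Y, U) = 2 + 26*U (E(Y, U) = 2 - U*(-26) = 2 - (-26)*U = 2 + 26*U)
R = -1/1428212 (R = 1/(-1398366 + (2 + 26*(-1148))) = 1/(-1398366 + (2 - 29848)) = 1/(-1398366 - 29846) = 1/(-1428212) = -1/1428212 ≈ -7.0018e-7)
R + 1522661 = -1/1428212 + 1522661 = 2174682712131/1428212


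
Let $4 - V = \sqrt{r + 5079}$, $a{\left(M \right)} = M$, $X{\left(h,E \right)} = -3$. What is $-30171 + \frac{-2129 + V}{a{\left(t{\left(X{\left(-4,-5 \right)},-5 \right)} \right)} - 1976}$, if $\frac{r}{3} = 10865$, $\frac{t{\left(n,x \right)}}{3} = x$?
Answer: $- \frac{60068336}{1991} + \frac{3 \sqrt{4186}}{1991} \approx -30170.0$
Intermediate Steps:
$t{\left(n,x \right)} = 3 x$
$r = 32595$ ($r = 3 \cdot 10865 = 32595$)
$V = 4 - 3 \sqrt{4186}$ ($V = 4 - \sqrt{32595 + 5079} = 4 - \sqrt{37674} = 4 - 3 \sqrt{4186} \approx -190.1$)
$-30171 + \frac{-2129 + V}{a{\left(t{\left(X{\left(-4,-5 \right)},-5 \right)} \right)} - 1976} = -30171 + \frac{-2129 + \left(4 - 3 \sqrt{4186}\right)}{3 \left(-5\right) - 1976} = -30171 + \frac{-2125 - 3 \sqrt{4186}}{-15 - 1976} = -30171 + \frac{-2125 - 3 \sqrt{4186}}{-1991} = -30171 + \left(-2125 - 3 \sqrt{4186}\right) \left(- \frac{1}{1991}\right) = -30171 + \left(\frac{2125}{1991} + \frac{3 \sqrt{4186}}{1991}\right) = - \frac{60068336}{1991} + \frac{3 \sqrt{4186}}{1991}$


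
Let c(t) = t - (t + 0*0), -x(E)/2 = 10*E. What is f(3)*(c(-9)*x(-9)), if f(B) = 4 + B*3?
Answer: 0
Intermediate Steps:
x(E) = -20*E
f(B) = 4 + 3*B
c(t) = 0 (c(t) = t - (t + 0) = t - t = 0)
f(3)*(c(-9)*x(-9)) = (4 + 3*3)*(0*(-20*(-9))) = (4 + 9)*(0*180) = 13*0 = 0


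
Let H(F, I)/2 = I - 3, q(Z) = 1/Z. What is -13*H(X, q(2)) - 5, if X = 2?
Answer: 60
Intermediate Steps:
H(F, I) = -6 + 2*I (H(F, I) = 2*(I - 3) = 2*(-3 + I) = -6 + 2*I)
-13*H(X, q(2)) - 5 = -13*(-6 + 2/2) - 5 = -13*(-6 + 2*(½)) - 5 = -13*(-6 + 1) - 5 = -13*(-5) - 5 = 65 - 5 = 60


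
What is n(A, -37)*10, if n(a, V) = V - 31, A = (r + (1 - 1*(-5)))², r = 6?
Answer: -680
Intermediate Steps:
A = 144 (A = (6 + (1 - 1*(-5)))² = (6 + (1 + 5))² = (6 + 6)² = 12² = 144)
n(a, V) = -31 + V
n(A, -37)*10 = (-31 - 37)*10 = -68*10 = -680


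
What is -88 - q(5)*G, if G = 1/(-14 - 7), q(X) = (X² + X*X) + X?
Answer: -1793/21 ≈ -85.381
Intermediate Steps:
q(X) = X + 2*X² (q(X) = (X² + X²) + X = 2*X² + X = X + 2*X²)
G = -1/21 (G = 1/(-21) = -1/21 ≈ -0.047619)
-88 - q(5)*G = -88 - 5*(1 + 2*5)*(-1)/21 = -88 - 5*(1 + 10)*(-1)/21 = -88 - 5*11*(-1)/21 = -88 - 55*(-1)/21 = -88 - 1*(-55/21) = -88 + 55/21 = -1793/21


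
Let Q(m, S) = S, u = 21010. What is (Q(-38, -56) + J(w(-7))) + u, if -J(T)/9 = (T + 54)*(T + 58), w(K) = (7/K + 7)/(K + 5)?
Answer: -4291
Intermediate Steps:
w(K) = (7 + 7/K)/(5 + K)
J(T) = -9*(54 + T)*(58 + T) (J(T) = -9*(T + 54)*(T + 58) = -9*(54 + T)*(58 + T))
(Q(-38, -56) + J(w(-7))) + u = (-56 + (-28188 - 7056*(1 - 7)/((-7)*(5 - 7)) - 9*(1 - 7)**2/(5 - 7)**2)) + 21010 = (-56 + (-28188 - 7056*(-1)*(-6)/(7*(-2)) - 9*(7*(-1/7)*(-6)/(-2))**2)) + 21010 = (-56 + (-28188 - 7056*(-1)*(-1)*(-6)/(7*2) - 9*(7*(-1/7)*(-1/2)*(-6))**2)) + 21010 = (-56 + (-28188 - 1008*(-3) - 9*(-3)**2)) + 21010 = (-56 + (-28188 + 3024 - 9*9)) + 21010 = (-56 + (-28188 + 3024 - 81)) + 21010 = (-56 - 25245) + 21010 = -25301 + 21010 = -4291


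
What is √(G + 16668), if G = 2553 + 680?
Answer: √19901 ≈ 141.07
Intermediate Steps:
G = 3233
√(G + 16668) = √(3233 + 16668) = √19901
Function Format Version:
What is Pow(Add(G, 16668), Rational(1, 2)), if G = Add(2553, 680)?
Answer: Pow(19901, Rational(1, 2)) ≈ 141.07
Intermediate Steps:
G = 3233
Pow(Add(G, 16668), Rational(1, 2)) = Pow(Add(3233, 16668), Rational(1, 2)) = Pow(19901, Rational(1, 2))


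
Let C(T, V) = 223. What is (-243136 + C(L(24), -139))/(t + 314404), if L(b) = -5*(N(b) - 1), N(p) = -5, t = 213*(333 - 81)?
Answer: -242913/368080 ≈ -0.65995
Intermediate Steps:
t = 53676 (t = 213*252 = 53676)
L(b) = 30 (L(b) = -5*(-5 - 1) = -5*(-6) = 30)
(-243136 + C(L(24), -139))/(t + 314404) = (-243136 + 223)/(53676 + 314404) = -242913/368080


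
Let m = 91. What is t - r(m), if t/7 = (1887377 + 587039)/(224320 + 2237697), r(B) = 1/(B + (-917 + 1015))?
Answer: 3271190351/465321213 ≈ 7.0300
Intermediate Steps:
r(B) = 1/(98 + B) (r(B) = 1/(B + 98) = 1/(98 + B))
t = 17320912/2462017 (t = 7*((1887377 + 587039)/(224320 + 2237697)) = 7*(2474416/2462017) = 17320912/2462017 ≈ 7.0353)
t - r(m) = 17320912/2462017 - 1/(98 + 91) = 17320912/2462017 - 1/189 = 3271190351/465321213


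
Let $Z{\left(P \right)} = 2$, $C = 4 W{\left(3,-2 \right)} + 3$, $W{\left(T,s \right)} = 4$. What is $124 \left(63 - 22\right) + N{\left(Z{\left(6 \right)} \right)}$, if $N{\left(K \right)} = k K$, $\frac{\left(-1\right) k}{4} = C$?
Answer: $4932$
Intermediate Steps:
$C = 19$ ($C = 4 \cdot 4 + 3 = 16 + 3 = 19$)
$k = -76$ ($k = \left(-4\right) 19 = -76$)
$N{\left(K \right)} = - 76 K$
$124 \left(63 - 22\right) + N{\left(Z{\left(6 \right)} \right)} = 124 \left(63 - 22\right) - 152 = 124 \cdot 41 - 152 = 5084 - 152 = 4932$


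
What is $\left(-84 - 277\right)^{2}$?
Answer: $130321$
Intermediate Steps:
$\left(-84 - 277\right)^{2} = \left(-361\right)^{2} = 130321$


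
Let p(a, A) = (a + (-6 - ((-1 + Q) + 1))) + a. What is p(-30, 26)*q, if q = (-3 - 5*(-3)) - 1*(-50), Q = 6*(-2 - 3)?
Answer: -2232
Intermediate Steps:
Q = -30 (Q = 6*(-5) = -30)
p(a, A) = 24 + 2*a (p(a, A) = (a + (-6 - ((-1 - 30) + 1))) + a = (a + (-6 - (-31 + 1))) + a = (a + (-6 - 1*(-30))) + a = (a + (-6 + 30)) + a = (a + 24) + a = (24 + a) + a = 24 + 2*a)
q = 62 (q = (-3 + 15) + 50 = 12 + 50 = 62)
p(-30, 26)*q = (24 + 2*(-30))*62 = (24 - 60)*62 = -36*62 = -2232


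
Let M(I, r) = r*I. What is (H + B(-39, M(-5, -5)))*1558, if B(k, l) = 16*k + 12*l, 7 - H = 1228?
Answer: -2407110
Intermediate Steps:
H = -1221 (H = 7 - 1*1228 = 7 - 1228 = -1221)
M(I, r) = I*r
B(k, l) = 12*l + 16*k
(H + B(-39, M(-5, -5)))*1558 = (-1221 + (12*(-5*(-5)) + 16*(-39)))*1558 = (-1221 + (12*25 - 624))*1558 = (-1221 + (300 - 624))*1558 = (-1221 - 324)*1558 = -1545*1558 = -2407110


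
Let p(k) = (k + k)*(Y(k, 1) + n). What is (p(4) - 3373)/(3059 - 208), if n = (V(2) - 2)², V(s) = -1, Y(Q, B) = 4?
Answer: -3269/2851 ≈ -1.1466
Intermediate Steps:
n = 9 (n = (-1 - 2)² = (-3)² = 9)
p(k) = 26*k (p(k) = (k + k)*(4 + 9) = (2*k)*13 = 26*k)
(p(4) - 3373)/(3059 - 208) = (26*4 - 3373)/(3059 - 208) = (104 - 3373)/2851 = -3269*1/2851 = -3269/2851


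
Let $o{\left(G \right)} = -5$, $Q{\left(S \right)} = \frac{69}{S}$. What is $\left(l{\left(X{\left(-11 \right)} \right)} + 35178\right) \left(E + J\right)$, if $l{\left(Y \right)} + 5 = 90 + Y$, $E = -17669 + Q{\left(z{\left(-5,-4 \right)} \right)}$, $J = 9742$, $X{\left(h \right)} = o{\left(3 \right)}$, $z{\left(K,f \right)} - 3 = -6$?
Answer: $-280301100$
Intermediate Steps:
$z{\left(K,f \right)} = -3$ ($z{\left(K,f \right)} = 3 - 6 = -3$)
$X{\left(h \right)} = -5$
$E = -17692$ ($E = -17669 + \frac{69}{-3} = -17669 + 69 \left(- \frac{1}{3}\right) = -17669 - 23 = -17692$)
$l{\left(Y \right)} = 85 + Y$ ($l{\left(Y \right)} = -5 + \left(90 + Y\right) = 85 + Y$)
$\left(l{\left(X{\left(-11 \right)} \right)} + 35178\right) \left(E + J\right) = \left(\left(85 - 5\right) + 35178\right) \left(-17692 + 9742\right) = \left(80 + 35178\right) \left(-7950\right) = 35258 \left(-7950\right) = -280301100$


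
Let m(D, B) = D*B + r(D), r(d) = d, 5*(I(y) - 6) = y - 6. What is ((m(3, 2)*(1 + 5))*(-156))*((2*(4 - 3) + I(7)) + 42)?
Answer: -2114424/5 ≈ -4.2289e+5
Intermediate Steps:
I(y) = 24/5 + y/5 (I(y) = 6 + (y - 6)/5 = 6 + (-6 + y)/5 = 6 + (-6/5 + y/5) = 24/5 + y/5)
m(D, B) = D + B*D (m(D, B) = D*B + D = B*D + D = D + B*D)
((m(3, 2)*(1 + 5))*(-156))*((2*(4 - 3) + I(7)) + 42) = (((3*(1 + 2))*(1 + 5))*(-156))*((2*(4 - 3) + (24/5 + (⅕)*7)) + 42) = (((3*3)*6)*(-156))*((2*1 + (24/5 + 7/5)) + 42) = ((9*6)*(-156))*((2 + 31/5) + 42) = (54*(-156))*(41/5 + 42) = -8424*251/5 = -2114424/5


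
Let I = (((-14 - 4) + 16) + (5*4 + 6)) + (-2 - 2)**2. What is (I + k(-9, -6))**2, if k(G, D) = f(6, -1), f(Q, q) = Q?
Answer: 2116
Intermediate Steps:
k(G, D) = 6
I = 40 (I = ((-18 + 16) + (20 + 6)) + (-4)**2 = (-2 + 26) + 16 = 24 + 16 = 40)
(I + k(-9, -6))**2 = (40 + 6)**2 = 46**2 = 2116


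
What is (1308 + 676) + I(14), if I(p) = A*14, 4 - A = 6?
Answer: 1956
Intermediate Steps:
A = -2 (A = 4 - 1*6 = 4 - 6 = -2)
I(p) = -28 (I(p) = -2*14 = -28)
(1308 + 676) + I(14) = (1308 + 676) - 28 = 1984 - 28 = 1956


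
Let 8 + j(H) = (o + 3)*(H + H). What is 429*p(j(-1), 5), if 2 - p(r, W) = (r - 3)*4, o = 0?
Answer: 30030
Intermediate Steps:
j(H) = -8 + 6*H (j(H) = -8 + (0 + 3)*(H + H) = -8 + 3*(2*H) = -8 + 6*H)
p(r, W) = 14 - 4*r (p(r, W) = 2 - (r - 3)*4 = 2 - (-3 + r)*4 = 2 - (-12 + 4*r) = 2 + (12 - 4*r) = 14 - 4*r)
429*p(j(-1), 5) = 429*(14 - 4*(-8 + 6*(-1))) = 429*(14 - 4*(-8 - 6)) = 429*(14 - 4*(-14)) = 429*(14 + 56) = 429*70 = 30030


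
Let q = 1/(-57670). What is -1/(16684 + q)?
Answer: -57670/962166279 ≈ -5.9938e-5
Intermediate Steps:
q = -1/57670 ≈ -1.7340e-5
-1/(16684 + q) = -1/(16684 - 1/57670) = -1/962166279/57670 = -1*57670/962166279 = -57670/962166279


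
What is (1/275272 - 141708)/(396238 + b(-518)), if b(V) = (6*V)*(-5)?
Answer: -39008244575/113350953616 ≈ -0.34414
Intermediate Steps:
b(V) = -30*V
(1/275272 - 141708)/(396238 + b(-518)) = (1/275272 - 141708)/(396238 - 30*(-518)) = (1/275272 - 141708)/(396238 + 15540) = -39008244575/275272/411778 = -39008244575/275272*1/411778 = -39008244575/113350953616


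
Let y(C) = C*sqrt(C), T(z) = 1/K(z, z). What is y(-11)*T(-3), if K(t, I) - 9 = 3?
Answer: -11*I*sqrt(11)/12 ≈ -3.0402*I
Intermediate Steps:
K(t, I) = 12 (K(t, I) = 9 + 3 = 12)
T(z) = 1/12
y(C) = C**(3/2)
y(-11)*T(-3) = (-11)**(3/2)*(1/12) = -11*I*sqrt(11)*(1/12) = -11*I*sqrt(11)/12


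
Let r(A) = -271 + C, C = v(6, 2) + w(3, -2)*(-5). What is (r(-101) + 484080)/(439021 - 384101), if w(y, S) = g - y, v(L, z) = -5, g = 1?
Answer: 241907/27460 ≈ 8.8094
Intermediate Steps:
w(y, S) = 1 - y
C = 5 (C = -5 + (1 - 1*3)*(-5) = -5 + (1 - 3)*(-5) = -5 - 2*(-5) = -5 + 10 = 5)
r(A) = -266 (r(A) = -271 + 5 = -266)
(r(-101) + 484080)/(439021 - 384101) = (-266 + 484080)/(439021 - 384101) = 483814/54920 = 483814*(1/54920) = 241907/27460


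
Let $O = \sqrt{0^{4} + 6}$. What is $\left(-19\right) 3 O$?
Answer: $- 57 \sqrt{6} \approx -139.62$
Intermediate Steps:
$O = \sqrt{6}$ ($O = \sqrt{0 + 6} = \sqrt{6} \approx 2.4495$)
$\left(-19\right) 3 O = \left(-19\right) 3 \sqrt{6} = - 57 \sqrt{6}$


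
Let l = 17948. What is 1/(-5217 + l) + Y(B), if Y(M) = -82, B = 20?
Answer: -1043941/12731 ≈ -82.000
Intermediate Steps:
1/(-5217 + l) + Y(B) = 1/(-5217 + 17948) - 82 = 1/12731 - 82 = -1043941/12731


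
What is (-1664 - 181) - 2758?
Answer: -4603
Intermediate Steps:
(-1664 - 181) - 2758 = -1845 - 2758 = -4603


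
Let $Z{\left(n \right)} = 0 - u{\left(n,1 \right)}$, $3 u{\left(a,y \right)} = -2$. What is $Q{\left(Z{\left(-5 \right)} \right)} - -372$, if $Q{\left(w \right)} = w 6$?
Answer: $376$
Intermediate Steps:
$u{\left(a,y \right)} = - \frac{2}{3}$ ($u{\left(a,y \right)} = \frac{1}{3} \left(-2\right) = - \frac{2}{3}$)
$Z{\left(n \right)} = \frac{2}{3}$ ($Z{\left(n \right)} = 0 - - \frac{2}{3} = 0 + \frac{2}{3} = \frac{2}{3}$)
$Q{\left(w \right)} = 6 w$
$Q{\left(Z{\left(-5 \right)} \right)} - -372 = 6 \cdot \frac{2}{3} - -372 = 4 + 372 = 376$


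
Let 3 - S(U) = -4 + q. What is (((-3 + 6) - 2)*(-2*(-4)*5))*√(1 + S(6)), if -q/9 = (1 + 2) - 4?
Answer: 40*I ≈ 40.0*I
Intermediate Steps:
q = 9 (q = -9*((1 + 2) - 4) = -9*(3 - 4) = -9*(-1) = 9)
S(U) = -2 (S(U) = 3 - (-4 + 9) = 3 - 1*5 = 3 - 5 = -2)
(((-3 + 6) - 2)*(-2*(-4)*5))*√(1 + S(6)) = (((-3 + 6) - 2)*(-2*(-4)*5))*√(1 - 2) = ((3 - 2)*(8*5))*√(-1) = (1*40)*I = 40*I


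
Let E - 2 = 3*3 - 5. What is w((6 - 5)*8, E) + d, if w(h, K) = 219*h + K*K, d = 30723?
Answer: 32511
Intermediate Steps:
E = 6 (E = 2 + (3*3 - 5) = 2 + (9 - 5) = 2 + 4 = 6)
w(h, K) = K² + 219*h (w(h, K) = 219*h + K² = K² + 219*h)
w((6 - 5)*8, E) + d = (6² + 219*((6 - 5)*8)) + 30723 = (36 + 219*(1*8)) + 30723 = (36 + 219*8) + 30723 = (36 + 1752) + 30723 = 1788 + 30723 = 32511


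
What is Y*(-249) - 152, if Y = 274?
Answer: -68378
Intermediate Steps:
Y*(-249) - 152 = 274*(-249) - 152 = -68226 - 152 = -68378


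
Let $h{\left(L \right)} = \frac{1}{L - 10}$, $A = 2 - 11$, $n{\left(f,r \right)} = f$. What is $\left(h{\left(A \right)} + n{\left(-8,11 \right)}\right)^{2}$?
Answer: $\frac{23409}{361} \approx 64.845$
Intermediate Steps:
$A = -9$ ($A = 2 - 11 = -9$)
$h{\left(L \right)} = \frac{1}{-10 + L}$
$\left(h{\left(A \right)} + n{\left(-8,11 \right)}\right)^{2} = \left(\frac{1}{-10 - 9} - 8\right)^{2} = \left(\frac{1}{-19} - 8\right)^{2} = \left(- \frac{1}{19} - 8\right)^{2} = \left(- \frac{153}{19}\right)^{2} = \frac{23409}{361}$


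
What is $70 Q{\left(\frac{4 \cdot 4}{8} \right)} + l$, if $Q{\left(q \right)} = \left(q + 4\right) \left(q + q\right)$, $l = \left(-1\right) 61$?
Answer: $1619$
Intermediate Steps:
$l = -61$
$Q{\left(q \right)} = 2 q \left(4 + q\right)$ ($Q{\left(q \right)} = \left(4 + q\right) 2 q = 2 q \left(4 + q\right)$)
$70 Q{\left(\frac{4 \cdot 4}{8} \right)} + l = 70 \cdot 2 \frac{4 \cdot 4}{8} \left(4 + \frac{4 \cdot 4}{8}\right) - 61 = 70 \cdot 2 \cdot 16 \cdot \frac{1}{8} \left(4 + 16 \cdot \frac{1}{8}\right) - 61 = 70 \cdot 2 \cdot 2 \left(4 + 2\right) - 61 = 70 \cdot 2 \cdot 2 \cdot 6 - 61 = 70 \cdot 24 - 61 = 1680 - 61 = 1619$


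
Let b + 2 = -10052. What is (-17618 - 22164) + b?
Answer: -49836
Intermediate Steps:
b = -10054 (b = -2 - 10052 = -10054)
(-17618 - 22164) + b = (-17618 - 22164) - 10054 = -39782 - 10054 = -49836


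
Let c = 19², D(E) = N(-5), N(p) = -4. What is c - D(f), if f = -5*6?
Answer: 365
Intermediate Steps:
f = -30
D(E) = -4
c = 361
c - D(f) = 361 - 1*(-4) = 361 + 4 = 365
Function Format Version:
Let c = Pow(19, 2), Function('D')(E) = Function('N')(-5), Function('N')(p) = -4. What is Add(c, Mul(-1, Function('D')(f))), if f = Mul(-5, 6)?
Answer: 365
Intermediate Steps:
f = -30
Function('D')(E) = -4
c = 361
Add(c, Mul(-1, Function('D')(f))) = Add(361, Mul(-1, -4)) = Add(361, 4) = 365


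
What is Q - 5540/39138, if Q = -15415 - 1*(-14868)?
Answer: -10707013/19569 ≈ -547.14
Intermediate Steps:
Q = -547 (Q = -15415 + 14868 = -547)
Q - 5540/39138 = -547 - 5540/39138 = -547 - 5540*1/39138 = -547 - 2770/19569 = -10707013/19569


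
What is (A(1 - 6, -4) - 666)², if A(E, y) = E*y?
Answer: 417316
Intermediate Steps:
(A(1 - 6, -4) - 666)² = ((1 - 6)*(-4) - 666)² = (-5*(-4) - 666)² = (20 - 666)² = (-646)² = 417316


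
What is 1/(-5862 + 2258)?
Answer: -1/3604 ≈ -0.00027747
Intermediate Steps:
1/(-5862 + 2258) = 1/(-3604) = -1/3604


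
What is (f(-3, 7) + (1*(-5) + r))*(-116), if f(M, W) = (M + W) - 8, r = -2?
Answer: 1276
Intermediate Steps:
f(M, W) = -8 + M + W
(f(-3, 7) + (1*(-5) + r))*(-116) = ((-8 - 3 + 7) + (1*(-5) - 2))*(-116) = (-4 + (-5 - 2))*(-116) = (-4 - 7)*(-116) = -11*(-116) = 1276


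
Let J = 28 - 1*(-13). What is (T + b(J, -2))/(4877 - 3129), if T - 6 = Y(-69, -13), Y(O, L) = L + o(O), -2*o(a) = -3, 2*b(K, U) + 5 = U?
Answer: -9/1748 ≈ -0.0051487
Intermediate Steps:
J = 41 (J = 28 + 13 = 41)
b(K, U) = -5/2 + U/2
o(a) = 3/2 (o(a) = -1/2*(-3) = 3/2)
Y(O, L) = 3/2 + L (Y(O, L) = L + 3/2 = 3/2 + L)
T = -11/2 (T = 6 + (3/2 - 13) = 6 - 23/2 = -11/2 ≈ -5.5000)
(T + b(J, -2))/(4877 - 3129) = (-11/2 + (-5/2 + (1/2)*(-2)))/(4877 - 3129) = (-11/2 + (-5/2 - 1))/1748 = (-11/2 - 7/2)*(1/1748) = -9*1/1748 = -9/1748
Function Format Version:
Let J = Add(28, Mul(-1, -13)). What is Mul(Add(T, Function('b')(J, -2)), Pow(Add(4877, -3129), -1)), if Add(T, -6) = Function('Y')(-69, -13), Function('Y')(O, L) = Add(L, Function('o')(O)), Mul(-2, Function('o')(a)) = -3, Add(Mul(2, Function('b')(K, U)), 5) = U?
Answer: Rational(-9, 1748) ≈ -0.0051487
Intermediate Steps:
J = 41 (J = Add(28, 13) = 41)
Function('b')(K, U) = Add(Rational(-5, 2), Mul(Rational(1, 2), U))
Function('o')(a) = Rational(3, 2) (Function('o')(a) = Mul(Rational(-1, 2), -3) = Rational(3, 2))
Function('Y')(O, L) = Add(Rational(3, 2), L) (Function('Y')(O, L) = Add(L, Rational(3, 2)) = Add(Rational(3, 2), L))
T = Rational(-11, 2) (T = Add(6, Add(Rational(3, 2), -13)) = Add(6, Rational(-23, 2)) = Rational(-11, 2) ≈ -5.5000)
Mul(Add(T, Function('b')(J, -2)), Pow(Add(4877, -3129), -1)) = Mul(Add(Rational(-11, 2), Add(Rational(-5, 2), Mul(Rational(1, 2), -2))), Pow(Add(4877, -3129), -1)) = Mul(Add(Rational(-11, 2), Add(Rational(-5, 2), -1)), Pow(1748, -1)) = Mul(Add(Rational(-11, 2), Rational(-7, 2)), Rational(1, 1748)) = Mul(-9, Rational(1, 1748)) = Rational(-9, 1748)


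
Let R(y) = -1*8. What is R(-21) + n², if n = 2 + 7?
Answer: 73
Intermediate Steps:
R(y) = -8
n = 9
R(-21) + n² = -8 + 9² = -8 + 81 = 73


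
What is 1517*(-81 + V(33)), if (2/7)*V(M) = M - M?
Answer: -122877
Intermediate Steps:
V(M) = 0 (V(M) = 7*(M - M)/2 = (7/2)*0 = 0)
1517*(-81 + V(33)) = 1517*(-81 + 0) = 1517*(-81) = -122877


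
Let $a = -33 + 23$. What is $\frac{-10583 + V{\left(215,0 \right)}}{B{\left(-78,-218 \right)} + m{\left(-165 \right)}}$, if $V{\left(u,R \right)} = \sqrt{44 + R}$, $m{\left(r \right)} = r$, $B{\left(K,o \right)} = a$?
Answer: $\frac{10583}{175} - \frac{2 \sqrt{11}}{175} \approx 60.436$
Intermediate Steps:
$a = -10$
$B{\left(K,o \right)} = -10$
$\frac{-10583 + V{\left(215,0 \right)}}{B{\left(-78,-218 \right)} + m{\left(-165 \right)}} = \frac{-10583 + \sqrt{44 + 0}}{-10 - 165} = \frac{-10583 + \sqrt{44}}{-175} = \left(-10583 + 2 \sqrt{11}\right) \left(- \frac{1}{175}\right) = \frac{10583}{175} - \frac{2 \sqrt{11}}{175}$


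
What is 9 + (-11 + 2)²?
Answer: 90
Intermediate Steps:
9 + (-11 + 2)² = 9 + (-9)² = 9 + 81 = 90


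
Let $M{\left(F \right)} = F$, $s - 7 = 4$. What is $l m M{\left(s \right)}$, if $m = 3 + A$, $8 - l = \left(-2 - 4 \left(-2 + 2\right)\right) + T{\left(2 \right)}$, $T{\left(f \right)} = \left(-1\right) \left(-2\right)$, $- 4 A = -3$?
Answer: $330$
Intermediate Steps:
$s = 11$ ($s = 7 + 4 = 11$)
$A = \frac{3}{4}$ ($A = \left(- \frac{1}{4}\right) \left(-3\right) = \frac{3}{4} \approx 0.75$)
$T{\left(f \right)} = 2$
$l = 8$ ($l = 8 - \left(\left(-2 - 4 \left(-2 + 2\right)\right) + 2\right) = 8 - \left(\left(-2 - 0\right) + 2\right) = 8 - \left(\left(-2 + 0\right) + 2\right) = 8 - \left(-2 + 2\right) = 8 - 0 = 8 + 0 = 8$)
$m = \frac{15}{4}$ ($m = 3 + \frac{3}{4} = \frac{15}{4} \approx 3.75$)
$l m M{\left(s \right)} = 8 \cdot \frac{15}{4} \cdot 11 = 30 \cdot 11 = 330$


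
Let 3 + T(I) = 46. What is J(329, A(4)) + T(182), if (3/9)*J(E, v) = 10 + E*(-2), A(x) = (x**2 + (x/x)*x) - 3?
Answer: -1901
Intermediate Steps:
T(I) = 43 (T(I) = -3 + 46 = 43)
A(x) = -3 + x + x**2 (A(x) = (x**2 + 1*x) - 3 = (x**2 + x) - 3 = (x + x**2) - 3 = -3 + x + x**2)
J(E, v) = 30 - 6*E (J(E, v) = 3*(10 + E*(-2)) = 3*(10 - 2*E) = 30 - 6*E)
J(329, A(4)) + T(182) = (30 - 6*329) + 43 = (30 - 1974) + 43 = -1944 + 43 = -1901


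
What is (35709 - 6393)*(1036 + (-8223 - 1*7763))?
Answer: -438274200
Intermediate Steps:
(35709 - 6393)*(1036 + (-8223 - 1*7763)) = 29316*(1036 + (-8223 - 7763)) = 29316*(1036 - 15986) = 29316*(-14950) = -438274200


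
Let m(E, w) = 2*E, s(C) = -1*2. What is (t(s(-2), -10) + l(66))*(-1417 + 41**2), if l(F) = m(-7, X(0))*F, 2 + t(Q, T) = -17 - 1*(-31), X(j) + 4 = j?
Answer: -240768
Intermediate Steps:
s(C) = -2
X(j) = -4 + j
t(Q, T) = 12 (t(Q, T) = -2 + (-17 - 1*(-31)) = -2 + (-17 + 31) = -2 + 14 = 12)
l(F) = -14*F (l(F) = (2*(-7))*F = -14*F)
(t(s(-2), -10) + l(66))*(-1417 + 41**2) = (12 - 14*66)*(-1417 + 41**2) = (12 - 924)*(-1417 + 1681) = -912*264 = -240768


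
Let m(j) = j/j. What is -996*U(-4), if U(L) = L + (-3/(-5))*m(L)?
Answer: 16932/5 ≈ 3386.4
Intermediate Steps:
m(j) = 1
U(L) = 3/5 + L (U(L) = L - 3/(-5)*1 = L - 3*(-1/5)*1 = L + (3/5)*1 = L + 3/5 = 3/5 + L)
-996*U(-4) = -996*(3/5 - 4) = -996*(-17/5) = 16932/5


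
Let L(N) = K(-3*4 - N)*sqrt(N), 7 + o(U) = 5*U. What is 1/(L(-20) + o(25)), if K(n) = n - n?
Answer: 1/118 ≈ 0.0084746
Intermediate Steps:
o(U) = -7 + 5*U
K(n) = 0
L(N) = 0 (L(N) = 0*sqrt(N) = 0)
1/(L(-20) + o(25)) = 1/(0 + (-7 + 5*25)) = 1/(0 + (-7 + 125)) = 1/(0 + 118) = 1/118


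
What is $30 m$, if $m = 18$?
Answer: $540$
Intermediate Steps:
$30 m = 30 \cdot 18 = 540$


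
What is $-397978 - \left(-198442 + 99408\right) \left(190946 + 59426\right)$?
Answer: $24794942670$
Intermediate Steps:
$-397978 - \left(-198442 + 99408\right) \left(190946 + 59426\right) = -397978 - \left(-99034\right) 250372 = -397978 - -24795340648 = -397978 + 24795340648 = 24794942670$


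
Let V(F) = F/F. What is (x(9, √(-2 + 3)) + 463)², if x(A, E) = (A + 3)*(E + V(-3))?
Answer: 237169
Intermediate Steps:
V(F) = 1
x(A, E) = (1 + E)*(3 + A) (x(A, E) = (A + 3)*(E + 1) = (3 + A)*(1 + E) = (1 + E)*(3 + A))
(x(9, √(-2 + 3)) + 463)² = ((3 + 9 + 3*√(-2 + 3) + 9*√(-2 + 3)) + 463)² = ((3 + 9 + 3*√1 + 9*√1) + 463)² = ((3 + 9 + 3*1 + 9*1) + 463)² = ((3 + 9 + 3 + 9) + 463)² = (24 + 463)² = 487² = 237169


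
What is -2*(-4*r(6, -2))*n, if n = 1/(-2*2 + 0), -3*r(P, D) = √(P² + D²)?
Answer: 4*√10/3 ≈ 4.2164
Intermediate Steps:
r(P, D) = -√(D² + P²)/3 (r(P, D) = -√(P² + D²)/3 = -√(D² + P²)/3)
n = -¼ (n = 1/(-4 + 0) = 1/(-4) = -¼ ≈ -0.25000)
-2*(-4*r(6, -2))*n = -2*(-(-4)*√((-2)² + 6²)/3)*(-1)/4 = -2*(-(-4)*√(4 + 36)/3)*(-1)/4 = -2*(-(-4)*√40/3)*(-1)/4 = -2*(-(-4)*2*√10/3)*(-1)/4 = -2*(-(-8)*√10/3)*(-1)/4 = -2*8*√10/3*(-1)/4 = -(-4)*√10/3 = 4*√10/3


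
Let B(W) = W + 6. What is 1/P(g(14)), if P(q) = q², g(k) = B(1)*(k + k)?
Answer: 1/38416 ≈ 2.6031e-5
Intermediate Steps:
B(W) = 6 + W
g(k) = 14*k (g(k) = (6 + 1)*(k + k) = 7*(2*k) = 14*k)
1/P(g(14)) = 1/((14*14)²) = 1/(196²) = 1/38416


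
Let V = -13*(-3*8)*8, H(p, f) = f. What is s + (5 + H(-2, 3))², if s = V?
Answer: 2560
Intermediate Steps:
V = 2496 (V = -(-312)*8 = -13*(-192) = 2496)
s = 2496
s + (5 + H(-2, 3))² = 2496 + (5 + 3)² = 2496 + 8² = 2496 + 64 = 2560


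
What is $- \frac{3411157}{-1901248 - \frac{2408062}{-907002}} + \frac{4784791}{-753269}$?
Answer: $- \frac{269113380398075174}{59043735017394943} \approx -4.5579$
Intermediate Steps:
$- \frac{3411157}{-1901248 - \frac{2408062}{-907002}} + \frac{4784791}{-753269} = - \frac{3411157}{-1901248 - 2408062 \left(- \frac{1}{907002}\right)} + 4784791 \left(- \frac{1}{753269}\right) = - \frac{3411157}{-1901248 - - \frac{1204031}{453501}} - \frac{434981}{68479} = - \frac{3411157}{-1901248 + \frac{1204031}{453501}} - \frac{434981}{68479} = - \frac{3411157}{- \frac{862216665217}{453501}} - \frac{434981}{68479} = \left(-3411157\right) \left(- \frac{453501}{862216665217}\right) - \frac{434981}{68479} = \frac{1546963110657}{862216665217} - \frac{434981}{68479} = - \frac{269113380398075174}{59043735017394943}$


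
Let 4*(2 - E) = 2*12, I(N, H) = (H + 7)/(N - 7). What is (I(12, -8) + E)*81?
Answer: -1701/5 ≈ -340.20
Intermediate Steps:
I(N, H) = (7 + H)/(-7 + N)
E = -4 (E = 2 - 12/2 = 2 - ¼*24 = 2 - 6 = -4)
(I(12, -8) + E)*81 = ((7 - 8)/(-7 + 12) - 4)*81 = (-1/5 - 4)*81 = ((⅕)*(-1) - 4)*81 = (-⅕ - 4)*81 = -21/5*81 = -1701/5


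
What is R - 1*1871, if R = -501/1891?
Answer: -3538562/1891 ≈ -1871.3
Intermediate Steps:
R = -501/1891 (R = -501*1/1891 = -501/1891 ≈ -0.26494)
R - 1*1871 = -501/1891 - 1*1871 = -501/1891 - 1871 = -3538562/1891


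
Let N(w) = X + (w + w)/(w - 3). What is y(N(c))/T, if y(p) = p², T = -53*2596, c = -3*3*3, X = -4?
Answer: -11/312700 ≈ -3.5178e-5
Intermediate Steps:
c = -27 (c = -9*3 = -27)
N(w) = -4 + 2*w/(-3 + w) (N(w) = -4 + (w + w)/(w - 3) = -4 + (2*w)/(-3 + w) = -4 + 2*w/(-3 + w))
T = -137588
y(N(c))/T = (2*(6 - 1*(-27))/(-3 - 27))²/(-137588) = (2*(6 + 27)/(-30))²*(-1/137588) = (2*(-1/30)*33)²*(-1/137588) = (-11/5)²*(-1/137588) = (121/25)*(-1/137588) = -11/312700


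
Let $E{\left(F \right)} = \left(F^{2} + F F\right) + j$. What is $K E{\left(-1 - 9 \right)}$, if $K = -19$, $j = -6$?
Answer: $-3686$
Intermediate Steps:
$E{\left(F \right)} = -6 + 2 F^{2}$ ($E{\left(F \right)} = \left(F^{2} + F F\right) - 6 = \left(F^{2} + F^{2}\right) - 6 = 2 F^{2} - 6 = -6 + 2 F^{2}$)
$K E{\left(-1 - 9 \right)} = - 19 \left(-6 + 2 \left(-1 - 9\right)^{2}\right) = - 19 \left(-6 + 2 \left(-10\right)^{2}\right) = - 19 \left(-6 + 2 \cdot 100\right) = - 19 \left(-6 + 200\right) = \left(-19\right) 194 = -3686$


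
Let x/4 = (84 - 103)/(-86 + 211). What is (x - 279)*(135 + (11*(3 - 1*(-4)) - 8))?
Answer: -7130004/125 ≈ -57040.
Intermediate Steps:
x = -76/125 (x = 4*((84 - 103)/(-86 + 211)) = 4*(-19/125) = -76/125 ≈ -0.60800)
(x - 279)*(135 + (11*(3 - 1*(-4)) - 8)) = (-76/125 - 279)*(135 + (11*(3 - 1*(-4)) - 8)) = -34951*(135 + (11*(3 + 4) - 8))/125 = -34951*(135 + (11*7 - 8))/125 = -34951*(135 + (77 - 8))/125 = -34951*(135 + 69)/125 = -34951/125*204 = -7130004/125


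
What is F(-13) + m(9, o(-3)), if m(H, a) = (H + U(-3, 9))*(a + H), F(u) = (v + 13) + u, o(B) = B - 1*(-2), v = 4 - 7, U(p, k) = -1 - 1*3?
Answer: 37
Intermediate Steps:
U(p, k) = -4 (U(p, k) = -1 - 3 = -4)
v = -3
o(B) = 2 + B (o(B) = B + 2 = 2 + B)
F(u) = 10 + u (F(u) = (-3 + 13) + u = 10 + u)
m(H, a) = (-4 + H)*(H + a) (m(H, a) = (H - 4)*(a + H) = (-4 + H)*(H + a))
F(-13) + m(9, o(-3)) = (10 - 13) + (9**2 - 4*9 - 4*(2 - 3) + 9*(2 - 3)) = -3 + (81 - 36 - 4*(-1) + 9*(-1)) = -3 + (81 - 36 + 4 - 9) = -3 + 40 = 37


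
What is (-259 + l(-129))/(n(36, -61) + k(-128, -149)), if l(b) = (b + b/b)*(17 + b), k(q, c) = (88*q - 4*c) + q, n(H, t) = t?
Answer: -2011/1551 ≈ -1.2966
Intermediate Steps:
k(q, c) = -4*c + 89*q (k(q, c) = (-4*c + 88*q) + q = -4*c + 89*q)
l(b) = (1 + b)*(17 + b) (l(b) = (b + 1)*(17 + b) = (1 + b)*(17 + b))
(-259 + l(-129))/(n(36, -61) + k(-128, -149)) = (-259 + (17 + (-129)**2 + 18*(-129)))/(-61 + (-4*(-149) + 89*(-128))) = (-259 + (17 + 16641 - 2322))/(-61 + (596 - 11392)) = (-259 + 14336)/(-61 - 10796) = 14077/(-10857) = 14077*(-1/10857) = -2011/1551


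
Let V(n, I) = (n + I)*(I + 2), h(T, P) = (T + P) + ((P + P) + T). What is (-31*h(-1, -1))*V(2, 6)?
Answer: 9920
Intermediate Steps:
h(T, P) = 2*T + 3*P (h(T, P) = (P + T) + (2*P + T) = (P + T) + (T + 2*P) = 2*T + 3*P)
V(n, I) = (2 + I)*(I + n) (V(n, I) = (I + n)*(2 + I) = (2 + I)*(I + n))
(-31*h(-1, -1))*V(2, 6) = (-31*(2*(-1) + 3*(-1)))*(6² + 2*6 + 2*2 + 6*2) = (-31*(-2 - 3))*(36 + 12 + 4 + 12) = -31*(-5)*64 = 155*64 = 9920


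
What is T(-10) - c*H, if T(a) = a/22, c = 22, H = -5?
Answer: 1205/11 ≈ 109.55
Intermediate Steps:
T(a) = a/22 (T(a) = a*(1/22) = a/22)
T(-10) - c*H = (1/22)*(-10) - 22*(-5) = -5/11 - 1*(-110) = -5/11 + 110 = 1205/11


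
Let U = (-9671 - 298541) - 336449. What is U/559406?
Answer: -644661/559406 ≈ -1.1524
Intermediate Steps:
U = -644661 (U = -308212 - 336449 = -644661)
U/559406 = -644661/559406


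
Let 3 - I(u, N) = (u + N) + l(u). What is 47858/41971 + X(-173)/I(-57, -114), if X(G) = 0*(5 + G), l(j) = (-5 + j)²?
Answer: 47858/41971 ≈ 1.1403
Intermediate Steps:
X(G) = 0
I(u, N) = 3 - N - u - (-5 + u)² (I(u, N) = 3 - ((u + N) + (-5 + u)²) = 3 - ((N + u) + (-5 + u)²) = 3 - (N + u + (-5 + u)²) = 3 + (-N - u - (-5 + u)²) = 3 - N - u - (-5 + u)²)
47858/41971 + X(-173)/I(-57, -114) = 47858/41971 + 0/(3 - 1*(-114) - 1*(-57) - (-5 - 57)²) = 47858*(1/41971) + 0/(3 + 114 + 57 - 1*(-62)²) = 47858/41971 + 0/(3 + 114 + 57 - 1*3844) = 47858/41971 + 0/(3 + 114 + 57 - 3844) = 47858/41971 + 0/(-3670) = 47858/41971 + 0*(-1/3670) = 47858/41971 + 0 = 47858/41971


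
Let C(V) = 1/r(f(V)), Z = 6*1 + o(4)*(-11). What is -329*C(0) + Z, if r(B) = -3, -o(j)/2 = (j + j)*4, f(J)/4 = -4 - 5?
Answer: 2459/3 ≈ 819.67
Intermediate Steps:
f(J) = -36 (f(J) = 4*(-4 - 5) = 4*(-9) = -36)
o(j) = -16*j (o(j) = -2*(j + j)*4 = -2*2*j*4 = -16*j)
Z = 710 (Z = 6*1 - 16*4*(-11) = 6 - 64*(-11) = 6 + 704 = 710)
C(V) = -1/3 (C(V) = 1/(-3) = -1/3)
-329*C(0) + Z = -329*(-1/3) + 710 = 329/3 + 710 = 2459/3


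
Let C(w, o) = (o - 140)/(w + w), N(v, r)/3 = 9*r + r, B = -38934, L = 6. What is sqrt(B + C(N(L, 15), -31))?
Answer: I*sqrt(3893419)/10 ≈ 197.32*I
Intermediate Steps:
N(v, r) = 30*r (N(v, r) = 3*(9*r + r) = 3*(10*r) = 30*r)
C(w, o) = (-140 + o)/(2*w) (C(w, o) = (-140 + o)/((2*w)) = (-140 + o)*(1/(2*w)) = (-140 + o)/(2*w))
sqrt(B + C(N(L, 15), -31)) = sqrt(-38934 + (-140 - 31)/(2*((30*15)))) = sqrt(-38934 + (1/2)*(-171)/450) = sqrt(-38934 + (1/2)*(1/450)*(-171)) = sqrt(-38934 - 19/100) = sqrt(-3893419/100) = I*sqrt(3893419)/10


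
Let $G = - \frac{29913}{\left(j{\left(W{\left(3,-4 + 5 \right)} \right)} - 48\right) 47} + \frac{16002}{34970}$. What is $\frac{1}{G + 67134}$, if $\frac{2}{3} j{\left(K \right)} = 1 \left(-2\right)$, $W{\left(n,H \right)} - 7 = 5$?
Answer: $\frac{13970515}{938077289744} \approx 1.4893 \cdot 10^{-5}$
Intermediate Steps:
$W{\left(n,H \right)} = 12$ ($W{\left(n,H \right)} = 7 + 5 = 12$)
$j{\left(K \right)} = -3$ ($j{\left(K \right)} = \frac{3 \cdot 1 \left(-2\right)}{2} = \frac{3}{2} \left(-2\right) = -3$)
$G = \frac{180735734}{13970515}$ ($G = - \frac{29913}{\left(-3 - 48\right) 47} + \frac{16002}{34970} = - \frac{29913}{\left(-51\right) 47} + 16002 \cdot \frac{1}{34970} = - \frac{29913}{-2397} + \frac{8001}{17485} = \left(-29913\right) \left(- \frac{1}{2397}\right) + \frac{8001}{17485} = \frac{9971}{799} + \frac{8001}{17485} = \frac{180735734}{13970515} \approx 12.937$)
$\frac{1}{G + 67134} = \frac{1}{\frac{180735734}{13970515} + 67134} = \frac{1}{\frac{938077289744}{13970515}} = \frac{13970515}{938077289744}$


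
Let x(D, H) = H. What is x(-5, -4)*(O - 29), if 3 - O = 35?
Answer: 244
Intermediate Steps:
O = -32 (O = 3 - 1*35 = 3 - 35 = -32)
x(-5, -4)*(O - 29) = -4*(-32 - 29) = -4*(-61) = 244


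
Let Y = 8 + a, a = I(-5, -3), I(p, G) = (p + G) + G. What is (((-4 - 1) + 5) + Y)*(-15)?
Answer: 45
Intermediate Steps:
I(p, G) = p + 2*G (I(p, G) = (G + p) + G = p + 2*G)
a = -11 (a = -5 + 2*(-3) = -5 - 6 = -11)
Y = -3 (Y = 8 - 11 = -3)
(((-4 - 1) + 5) + Y)*(-15) = (((-4 - 1) + 5) - 3)*(-15) = ((-5 + 5) - 3)*(-15) = (0 - 3)*(-15) = -3*(-15) = 45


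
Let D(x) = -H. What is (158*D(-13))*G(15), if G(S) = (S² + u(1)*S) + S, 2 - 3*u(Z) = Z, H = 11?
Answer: -425810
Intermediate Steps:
u(Z) = ⅔ - Z/3
D(x) = -11 (D(x) = -1*11 = -11)
G(S) = S² + 4*S/3 (G(S) = (S² + (⅔ - ⅓*1)*S) + S = (S² + (⅔ - ⅓)*S) + S = (S² + S/3) + S = S² + 4*S/3)
(158*D(-13))*G(15) = (158*(-11))*((⅓)*15*(4 + 3*15)) = -1738*15*(4 + 45)/3 = -1738*15*49/3 = -1738*245 = -425810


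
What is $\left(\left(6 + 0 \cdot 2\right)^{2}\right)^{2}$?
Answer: $1296$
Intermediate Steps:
$\left(\left(6 + 0 \cdot 2\right)^{2}\right)^{2} = \left(\left(6 + 0\right)^{2}\right)^{2} = \left(6^{2}\right)^{2} = 36^{2} = 1296$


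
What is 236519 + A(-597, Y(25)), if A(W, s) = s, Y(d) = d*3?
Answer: 236594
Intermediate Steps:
Y(d) = 3*d
236519 + A(-597, Y(25)) = 236519 + 3*25 = 236519 + 75 = 236594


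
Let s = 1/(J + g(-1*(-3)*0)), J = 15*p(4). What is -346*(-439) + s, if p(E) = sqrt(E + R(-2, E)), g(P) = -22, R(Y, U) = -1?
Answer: 29011776/191 + 15*sqrt(3)/191 ≈ 1.5189e+5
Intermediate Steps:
p(E) = sqrt(-1 + E) (p(E) = sqrt(E - 1) = sqrt(-1 + E))
J = 15*sqrt(3) (J = 15*sqrt(-1 + 4) = 15*sqrt(3) ≈ 25.981)
s = 1/(-22 + 15*sqrt(3)) (s = 1/(15*sqrt(3) - 22) = 1/(-22 + 15*sqrt(3)) ≈ 0.25121)
-346*(-439) + s = -346*(-439) + (22/191 + 15*sqrt(3)/191) = 151894 + (22/191 + 15*sqrt(3)/191) = 29011776/191 + 15*sqrt(3)/191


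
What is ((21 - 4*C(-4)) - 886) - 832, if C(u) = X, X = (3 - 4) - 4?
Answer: -1677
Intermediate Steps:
X = -5 (X = -1 - 4 = -5)
C(u) = -5
((21 - 4*C(-4)) - 886) - 832 = ((21 - 4*(-5)) - 886) - 832 = ((21 + 20) - 886) - 832 = (41 - 886) - 832 = -845 - 832 = -1677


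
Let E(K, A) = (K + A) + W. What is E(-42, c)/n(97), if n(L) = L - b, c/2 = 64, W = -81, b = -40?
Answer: 5/137 ≈ 0.036496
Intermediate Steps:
c = 128 (c = 2*64 = 128)
n(L) = 40 + L (n(L) = L - 1*(-40) = L + 40 = 40 + L)
E(K, A) = -81 + A + K (E(K, A) = (K + A) - 81 = (A + K) - 81 = -81 + A + K)
E(-42, c)/n(97) = (-81 + 128 - 42)/(40 + 97) = 5/137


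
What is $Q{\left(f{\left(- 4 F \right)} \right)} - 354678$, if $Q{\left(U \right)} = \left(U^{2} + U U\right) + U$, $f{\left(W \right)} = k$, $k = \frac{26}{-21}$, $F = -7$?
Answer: $- \frac{156412192}{441} \approx -3.5468 \cdot 10^{5}$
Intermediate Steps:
$k = - \frac{26}{21}$ ($k = 26 \left(- \frac{1}{21}\right) = - \frac{26}{21} \approx -1.2381$)
$f{\left(W \right)} = - \frac{26}{21}$
$Q{\left(U \right)} = U + 2 U^{2}$ ($Q{\left(U \right)} = \left(U^{2} + U^{2}\right) + U = 2 U^{2} + U = U + 2 U^{2}$)
$Q{\left(f{\left(- 4 F \right)} \right)} - 354678 = - \frac{26 \left(1 + 2 \left(- \frac{26}{21}\right)\right)}{21} - 354678 = - \frac{26 \left(1 - \frac{52}{21}\right)}{21} - 354678 = \left(- \frac{26}{21}\right) \left(- \frac{31}{21}\right) - 354678 = \frac{806}{441} - 354678 = - \frac{156412192}{441}$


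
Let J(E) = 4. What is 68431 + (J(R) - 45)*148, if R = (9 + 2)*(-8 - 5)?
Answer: 62363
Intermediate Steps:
R = -143 (R = 11*(-13) = -143)
68431 + (J(R) - 45)*148 = 68431 + (4 - 45)*148 = 68431 - 41*148 = 68431 - 6068 = 62363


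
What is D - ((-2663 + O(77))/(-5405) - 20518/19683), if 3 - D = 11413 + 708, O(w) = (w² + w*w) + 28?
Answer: -56039154977/4625505 ≈ -12115.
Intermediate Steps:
O(w) = 28 + 2*w² (O(w) = (w² + w²) + 28 = 2*w² + 28 = 28 + 2*w²)
D = -12118 (D = 3 - (11413 + 708) = 3 - 1*12121 = 3 - 12121 = -12118)
D - ((-2663 + O(77))/(-5405) - 20518/19683) = -12118 - ((-2663 + (28 + 2*77²))/(-5405) - 20518/19683) = -12118 - ((-2663 + (28 + 2*5929))*(-1/5405) - 20518*1/19683) = -12118 - ((-2663 + (28 + 11858))*(-1/5405) - 20518/19683) = -12118 - ((-2663 + 11886)*(-1/5405) - 20518/19683) = -12118 - (9223*(-1/5405) - 20518/19683) = -12118 - (-401/235 - 20518/19683) = -12118 - 1*(-12714613/4625505) = -12118 + 12714613/4625505 = -56039154977/4625505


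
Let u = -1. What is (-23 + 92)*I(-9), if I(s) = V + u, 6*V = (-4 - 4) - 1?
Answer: -345/2 ≈ -172.50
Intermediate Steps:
V = -3/2 (V = ((-4 - 4) - 1)/6 = (-8 - 1)/6 = (1/6)*(-9) = -3/2 ≈ -1.5000)
I(s) = -5/2 (I(s) = -3/2 - 1 = -5/2)
(-23 + 92)*I(-9) = (-23 + 92)*(-5/2) = 69*(-5/2) = -345/2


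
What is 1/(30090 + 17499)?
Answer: 1/47589 ≈ 2.1013e-5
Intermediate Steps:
1/(30090 + 17499) = 1/47589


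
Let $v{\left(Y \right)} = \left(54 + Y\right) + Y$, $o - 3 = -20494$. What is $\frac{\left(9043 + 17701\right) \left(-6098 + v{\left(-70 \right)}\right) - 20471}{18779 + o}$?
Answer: $\frac{165405367}{1712} \approx 96615.0$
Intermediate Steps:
$o = -20491$ ($o = 3 - 20494 = -20491$)
$v{\left(Y \right)} = 54 + 2 Y$
$\frac{\left(9043 + 17701\right) \left(-6098 + v{\left(-70 \right)}\right) - 20471}{18779 + o} = \frac{\left(9043 + 17701\right) \left(-6098 + \left(54 + 2 \left(-70\right)\right)\right) - 20471}{18779 - 20491} = \frac{26744 \left(-6098 + \left(54 - 140\right)\right) - 20471}{-1712} = \left(26744 \left(-6098 - 86\right) - 20471\right) \left(- \frac{1}{1712}\right) = \left(26744 \left(-6184\right) - 20471\right) \left(- \frac{1}{1712}\right) = \left(-165384896 - 20471\right) \left(- \frac{1}{1712}\right) = \left(-165405367\right) \left(- \frac{1}{1712}\right) = \frac{165405367}{1712}$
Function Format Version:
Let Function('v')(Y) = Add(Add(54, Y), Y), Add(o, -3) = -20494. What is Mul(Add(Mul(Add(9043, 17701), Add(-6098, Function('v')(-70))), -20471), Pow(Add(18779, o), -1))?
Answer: Rational(165405367, 1712) ≈ 96615.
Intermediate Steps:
o = -20491 (o = Add(3, -20494) = -20491)
Function('v')(Y) = Add(54, Mul(2, Y))
Mul(Add(Mul(Add(9043, 17701), Add(-6098, Function('v')(-70))), -20471), Pow(Add(18779, o), -1)) = Mul(Add(Mul(Add(9043, 17701), Add(-6098, Add(54, Mul(2, -70)))), -20471), Pow(Add(18779, -20491), -1)) = Mul(Add(Mul(26744, Add(-6098, Add(54, -140))), -20471), Pow(-1712, -1)) = Mul(Add(Mul(26744, Add(-6098, -86)), -20471), Rational(-1, 1712)) = Mul(Add(Mul(26744, -6184), -20471), Rational(-1, 1712)) = Mul(Add(-165384896, -20471), Rational(-1, 1712)) = Mul(-165405367, Rational(-1, 1712)) = Rational(165405367, 1712)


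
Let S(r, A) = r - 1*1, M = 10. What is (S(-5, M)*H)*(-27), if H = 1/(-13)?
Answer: -162/13 ≈ -12.462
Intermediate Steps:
H = -1/13 ≈ -0.076923
S(r, A) = -1 + r (S(r, A) = r - 1 = -1 + r)
(S(-5, M)*H)*(-27) = ((-1 - 5)*(-1/13))*(-27) = -6*(-1/13)*(-27) = (6/13)*(-27) = -162/13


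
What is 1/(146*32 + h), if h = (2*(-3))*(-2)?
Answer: 1/4684 ≈ 0.00021349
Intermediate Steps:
h = 12 (h = -6*(-2) = 12)
1/(146*32 + h) = 1/(146*32 + 12) = 1/(4672 + 12) = 1/4684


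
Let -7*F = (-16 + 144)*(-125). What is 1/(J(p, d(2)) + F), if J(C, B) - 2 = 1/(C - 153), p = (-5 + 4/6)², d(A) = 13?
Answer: 8456/19344849 ≈ 0.00043712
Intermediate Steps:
F = 16000/7 (F = -(-16 + 144)*(-125)/7 = -128*(-125)/7 = -⅐*(-16000) = 16000/7 ≈ 2285.7)
p = 169/9 (p = (-5 + 4*(⅙))² = (-5 + ⅔)² = (-13/3)² = 169/9 ≈ 18.778)
J(C, B) = 2 + 1/(-153 + C) (J(C, B) = 2 + 1/(C - 153) = 2 + 1/(-153 + C))
1/(J(p, d(2)) + F) = 1/((-305 + 2*(169/9))/(-153 + 169/9) + 16000/7) = 1/((-305 + 338/9)/(-1208/9) + 16000/7) = 1/(-9/1208*(-2407/9) + 16000/7) = 1/(2407/1208 + 16000/7) = 1/(19344849/8456) = 8456/19344849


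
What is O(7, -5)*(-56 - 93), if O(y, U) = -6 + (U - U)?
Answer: 894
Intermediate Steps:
O(y, U) = -6 (O(y, U) = -6 + 0 = -6)
O(7, -5)*(-56 - 93) = -6*(-56 - 93) = -6*(-149) = 894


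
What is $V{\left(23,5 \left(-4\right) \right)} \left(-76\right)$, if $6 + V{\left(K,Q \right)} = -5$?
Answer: $836$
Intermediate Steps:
$V{\left(K,Q \right)} = -11$ ($V{\left(K,Q \right)} = -6 - 5 = -11$)
$V{\left(23,5 \left(-4\right) \right)} \left(-76\right) = \left(-11\right) \left(-76\right) = 836$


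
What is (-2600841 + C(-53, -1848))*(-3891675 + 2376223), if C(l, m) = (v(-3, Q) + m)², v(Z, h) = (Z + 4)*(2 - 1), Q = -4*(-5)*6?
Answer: -1228376896736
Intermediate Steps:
Q = 120 (Q = 20*6 = 120)
v(Z, h) = 4 + Z (v(Z, h) = (4 + Z)*1 = 4 + Z)
C(l, m) = (1 + m)² (C(l, m) = ((4 - 3) + m)² = (1 + m)²)
(-2600841 + C(-53, -1848))*(-3891675 + 2376223) = (-2600841 + (1 - 1848)²)*(-3891675 + 2376223) = (-2600841 + (-1847)²)*(-1515452) = (-2600841 + 3411409)*(-1515452) = 810568*(-1515452) = -1228376896736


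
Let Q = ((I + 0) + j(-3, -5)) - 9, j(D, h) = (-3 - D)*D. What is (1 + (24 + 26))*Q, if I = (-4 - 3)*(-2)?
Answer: 255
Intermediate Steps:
I = 14 (I = -7*(-2) = 14)
j(D, h) = D*(-3 - D)
Q = 5 (Q = ((14 + 0) - 1*(-3)*(3 - 3)) - 9 = (14 - 1*(-3)*0) - 9 = (14 + 0) - 9 = 14 - 9 = 5)
(1 + (24 + 26))*Q = (1 + (24 + 26))*5 = (1 + 50)*5 = 51*5 = 255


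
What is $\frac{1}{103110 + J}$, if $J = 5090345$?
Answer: $\frac{1}{5193455} \approx 1.9255 \cdot 10^{-7}$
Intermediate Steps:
$\frac{1}{103110 + J} = \frac{1}{103110 + 5090345} = \frac{1}{5193455}$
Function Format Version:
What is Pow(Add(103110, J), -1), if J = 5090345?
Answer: Rational(1, 5193455) ≈ 1.9255e-7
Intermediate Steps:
Pow(Add(103110, J), -1) = Pow(Add(103110, 5090345), -1) = Pow(5193455, -1) = Rational(1, 5193455)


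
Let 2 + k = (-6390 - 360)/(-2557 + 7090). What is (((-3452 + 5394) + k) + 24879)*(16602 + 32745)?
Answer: 1999602567873/1511 ≈ 1.3234e+9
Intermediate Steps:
k = -5272/1511 (k = -2 + (-6390 - 360)/(-2557 + 7090) = -2 - 6750/4533 = -2 - 6750*1/4533 = -2 - 2250/1511 = -5272/1511 ≈ -3.4891)
(((-3452 + 5394) + k) + 24879)*(16602 + 32745) = (((-3452 + 5394) - 5272/1511) + 24879)*(16602 + 32745) = ((1942 - 5272/1511) + 24879)*49347 = (2929090/1511 + 24879)*49347 = (40521259/1511)*49347 = 1999602567873/1511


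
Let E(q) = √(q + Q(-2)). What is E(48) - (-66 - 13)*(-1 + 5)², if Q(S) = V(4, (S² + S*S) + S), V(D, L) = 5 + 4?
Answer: 1264 + √57 ≈ 1271.6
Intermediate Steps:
V(D, L) = 9
Q(S) = 9
E(q) = √(9 + q) (E(q) = √(q + 9) = √(9 + q))
E(48) - (-66 - 13)*(-1 + 5)² = √(9 + 48) - (-66 - 13)*(-1 + 5)² = √57 - (-79)*4² = √57 - (-79)*16 = √57 - 1*(-1264) = √57 + 1264 = 1264 + √57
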